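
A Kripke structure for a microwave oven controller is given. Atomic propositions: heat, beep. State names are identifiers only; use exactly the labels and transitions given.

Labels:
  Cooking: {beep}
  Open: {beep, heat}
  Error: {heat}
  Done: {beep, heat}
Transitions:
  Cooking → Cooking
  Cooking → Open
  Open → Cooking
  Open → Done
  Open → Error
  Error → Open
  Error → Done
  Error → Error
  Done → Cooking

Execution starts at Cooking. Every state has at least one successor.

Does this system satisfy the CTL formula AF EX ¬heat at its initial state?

States satisfying EX ¬heat: {Cooking, Open, Done}.
States satisfying AF EX ¬heat: {Cooking, Open, Done}.
Cooking ∈ Sat(AF EX ¬heat).

Yes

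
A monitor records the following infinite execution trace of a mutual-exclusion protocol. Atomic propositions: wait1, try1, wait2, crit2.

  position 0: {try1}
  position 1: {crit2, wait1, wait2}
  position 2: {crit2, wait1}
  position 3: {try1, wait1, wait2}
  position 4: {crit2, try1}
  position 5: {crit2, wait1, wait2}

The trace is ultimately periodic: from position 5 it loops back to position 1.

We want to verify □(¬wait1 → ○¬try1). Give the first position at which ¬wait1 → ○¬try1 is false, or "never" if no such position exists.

¬wait1 → ○¬try1 holds at every position 0..5, and those are all the positions the trace ever visits, so the invariant □(¬wait1 → ○¬try1) is never violated.

never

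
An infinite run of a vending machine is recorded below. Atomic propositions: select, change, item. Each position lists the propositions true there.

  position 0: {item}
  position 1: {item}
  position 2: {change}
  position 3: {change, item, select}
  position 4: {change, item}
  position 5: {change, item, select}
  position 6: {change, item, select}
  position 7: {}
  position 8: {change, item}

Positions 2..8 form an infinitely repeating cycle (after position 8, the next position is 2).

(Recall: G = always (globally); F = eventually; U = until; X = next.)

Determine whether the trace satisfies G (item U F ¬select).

Satisfied

item U F ¬select holds at every position 0..8, and those are all positions ever visited, so G (item U F ¬select) holds.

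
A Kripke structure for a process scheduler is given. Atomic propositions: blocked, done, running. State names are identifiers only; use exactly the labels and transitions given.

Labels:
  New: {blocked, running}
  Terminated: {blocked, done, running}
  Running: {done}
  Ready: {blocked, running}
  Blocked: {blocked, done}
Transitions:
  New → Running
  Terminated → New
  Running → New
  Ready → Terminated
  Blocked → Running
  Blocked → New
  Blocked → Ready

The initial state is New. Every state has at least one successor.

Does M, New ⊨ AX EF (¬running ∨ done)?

States satisfying EF (¬running ∨ done): {New, Terminated, Running, Ready, Blocked}.
States satisfying AX EF (¬running ∨ done): {New, Terminated, Running, Ready, Blocked}.
New ∈ Sat(AX EF (¬running ∨ done)).

Holds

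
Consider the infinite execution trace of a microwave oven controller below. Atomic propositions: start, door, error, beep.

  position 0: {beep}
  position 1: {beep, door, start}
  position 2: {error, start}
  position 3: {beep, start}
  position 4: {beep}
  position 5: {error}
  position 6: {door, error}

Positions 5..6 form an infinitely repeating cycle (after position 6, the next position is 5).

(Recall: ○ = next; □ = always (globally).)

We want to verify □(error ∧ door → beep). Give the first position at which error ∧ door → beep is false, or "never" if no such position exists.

6

Check error ∧ door → beep at each position in order: 0 ✓, 1 ✓, 2 ✓, 3 ✓, 4 ✓, 5 ✓.
At position 6 the labels are {door, error}, so error ∧ door → beep is false there. This is the first violation.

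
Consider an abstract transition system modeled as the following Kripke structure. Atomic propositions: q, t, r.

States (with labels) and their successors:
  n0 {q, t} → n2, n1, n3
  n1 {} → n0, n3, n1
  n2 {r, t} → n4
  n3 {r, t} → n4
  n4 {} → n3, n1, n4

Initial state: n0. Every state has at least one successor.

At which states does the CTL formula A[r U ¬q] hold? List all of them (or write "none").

States satisfying r: {n2, n3}.
States satisfying ¬q: {n1, n2, n3, n4}.
States satisfying A[r U ¬q]: {n1, n2, n3, n4}.

{n1, n2, n3, n4}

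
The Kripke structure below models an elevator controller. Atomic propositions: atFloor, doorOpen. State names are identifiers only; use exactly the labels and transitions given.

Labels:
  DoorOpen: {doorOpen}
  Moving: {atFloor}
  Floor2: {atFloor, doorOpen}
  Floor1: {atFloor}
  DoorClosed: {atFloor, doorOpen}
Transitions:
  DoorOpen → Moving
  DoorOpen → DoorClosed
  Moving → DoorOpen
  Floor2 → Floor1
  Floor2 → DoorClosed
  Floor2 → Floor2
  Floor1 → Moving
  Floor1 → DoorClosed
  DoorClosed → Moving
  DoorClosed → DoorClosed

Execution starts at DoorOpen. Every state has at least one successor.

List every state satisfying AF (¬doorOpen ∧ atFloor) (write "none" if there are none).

{Moving, Floor1}

States satisfying ¬doorOpen ∧ atFloor: {Moving, Floor1}.
States satisfying AF (¬doorOpen ∧ atFloor): {Moving, Floor1}.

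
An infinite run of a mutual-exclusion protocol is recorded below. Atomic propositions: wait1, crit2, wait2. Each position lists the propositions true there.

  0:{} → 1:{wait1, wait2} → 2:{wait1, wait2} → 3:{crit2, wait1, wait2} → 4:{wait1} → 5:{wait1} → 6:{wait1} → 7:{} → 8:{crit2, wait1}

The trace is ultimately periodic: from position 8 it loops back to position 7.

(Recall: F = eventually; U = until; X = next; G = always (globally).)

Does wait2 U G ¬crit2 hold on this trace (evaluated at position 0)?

Walking from position 0: at position 0, G ¬crit2 has not yet held and wait2 fails, so wait2 U G ¬crit2 is false.

Does not hold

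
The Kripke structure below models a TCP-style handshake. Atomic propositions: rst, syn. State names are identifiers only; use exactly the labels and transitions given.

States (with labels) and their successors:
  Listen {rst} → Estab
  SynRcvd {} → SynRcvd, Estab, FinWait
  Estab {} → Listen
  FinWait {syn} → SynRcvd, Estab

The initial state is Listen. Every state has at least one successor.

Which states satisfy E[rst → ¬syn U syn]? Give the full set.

States satisfying rst → ¬syn: {Listen, SynRcvd, Estab, FinWait}.
States satisfying syn: {FinWait}.
States satisfying E[rst → ¬syn U syn]: {SynRcvd, FinWait}.

{SynRcvd, FinWait}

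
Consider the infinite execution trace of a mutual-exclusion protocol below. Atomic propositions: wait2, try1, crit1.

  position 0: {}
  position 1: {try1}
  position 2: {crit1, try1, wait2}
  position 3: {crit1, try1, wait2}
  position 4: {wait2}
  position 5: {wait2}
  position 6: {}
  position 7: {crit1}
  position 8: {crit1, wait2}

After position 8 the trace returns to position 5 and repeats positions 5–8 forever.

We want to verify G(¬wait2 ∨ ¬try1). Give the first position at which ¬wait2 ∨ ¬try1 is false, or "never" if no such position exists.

Check ¬wait2 ∨ ¬try1 at each position in order: 0 ✓, 1 ✓.
At position 2 the labels are {crit1, try1, wait2}, so ¬wait2 ∨ ¬try1 is false there. This is the first violation.

2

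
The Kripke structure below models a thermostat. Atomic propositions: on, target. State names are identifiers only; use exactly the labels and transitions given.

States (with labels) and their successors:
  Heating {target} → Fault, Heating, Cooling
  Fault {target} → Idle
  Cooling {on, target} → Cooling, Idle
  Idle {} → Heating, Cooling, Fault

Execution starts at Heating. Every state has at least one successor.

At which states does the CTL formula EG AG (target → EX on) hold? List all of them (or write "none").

States satisfying AG (target → EX on): ∅.
States satisfying EG AG (target → EX on): ∅.

none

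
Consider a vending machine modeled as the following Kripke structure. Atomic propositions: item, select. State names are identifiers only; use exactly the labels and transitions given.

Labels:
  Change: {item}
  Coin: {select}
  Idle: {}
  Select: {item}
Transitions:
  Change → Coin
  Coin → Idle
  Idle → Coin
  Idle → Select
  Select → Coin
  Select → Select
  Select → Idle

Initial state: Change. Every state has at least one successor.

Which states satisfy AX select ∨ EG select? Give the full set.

States satisfying select: {Coin}.
States satisfying AX select: {Change}.
States satisfying EG select: ∅.
States satisfying AX select ∨ EG select: {Change}.

{Change}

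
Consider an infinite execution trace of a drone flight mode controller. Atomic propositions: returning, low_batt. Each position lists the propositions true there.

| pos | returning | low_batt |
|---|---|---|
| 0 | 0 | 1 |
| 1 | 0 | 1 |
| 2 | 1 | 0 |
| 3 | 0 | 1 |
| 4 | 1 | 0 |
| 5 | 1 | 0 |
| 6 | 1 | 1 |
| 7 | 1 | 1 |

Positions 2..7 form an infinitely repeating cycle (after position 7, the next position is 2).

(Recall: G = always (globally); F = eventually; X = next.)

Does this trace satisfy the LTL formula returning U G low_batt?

Walking from position 0: at position 0, G low_batt has not yet held and returning fails, so returning U G low_batt is false.

Does not hold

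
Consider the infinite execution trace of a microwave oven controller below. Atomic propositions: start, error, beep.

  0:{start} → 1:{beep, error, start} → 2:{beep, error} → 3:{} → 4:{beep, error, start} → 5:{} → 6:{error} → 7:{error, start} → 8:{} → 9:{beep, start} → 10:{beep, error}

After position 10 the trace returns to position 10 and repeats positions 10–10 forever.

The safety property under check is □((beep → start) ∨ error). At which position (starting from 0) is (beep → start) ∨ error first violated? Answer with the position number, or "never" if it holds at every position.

(beep → start) ∨ error holds at every position 0..10, and those are all the positions the trace ever visits, so the invariant □((beep → start) ∨ error) is never violated.

never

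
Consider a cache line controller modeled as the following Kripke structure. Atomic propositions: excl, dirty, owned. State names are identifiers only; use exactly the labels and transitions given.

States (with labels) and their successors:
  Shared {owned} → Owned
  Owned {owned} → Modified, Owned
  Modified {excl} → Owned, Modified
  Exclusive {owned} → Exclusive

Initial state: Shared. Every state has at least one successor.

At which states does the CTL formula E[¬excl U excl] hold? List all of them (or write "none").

{Shared, Owned, Modified}

States satisfying ¬excl: {Shared, Owned, Exclusive}.
States satisfying excl: {Modified}.
States satisfying E[¬excl U excl]: {Shared, Owned, Modified}.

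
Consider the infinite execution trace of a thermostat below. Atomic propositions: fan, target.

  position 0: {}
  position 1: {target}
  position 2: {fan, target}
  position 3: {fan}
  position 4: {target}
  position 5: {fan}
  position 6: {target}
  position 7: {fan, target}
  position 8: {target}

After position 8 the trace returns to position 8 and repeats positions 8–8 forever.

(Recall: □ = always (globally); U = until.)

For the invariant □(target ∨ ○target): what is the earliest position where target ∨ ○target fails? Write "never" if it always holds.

target ∨ ○target holds at every position 0..8, and those are all the positions the trace ever visits, so the invariant □(target ∨ ○target) is never violated.

never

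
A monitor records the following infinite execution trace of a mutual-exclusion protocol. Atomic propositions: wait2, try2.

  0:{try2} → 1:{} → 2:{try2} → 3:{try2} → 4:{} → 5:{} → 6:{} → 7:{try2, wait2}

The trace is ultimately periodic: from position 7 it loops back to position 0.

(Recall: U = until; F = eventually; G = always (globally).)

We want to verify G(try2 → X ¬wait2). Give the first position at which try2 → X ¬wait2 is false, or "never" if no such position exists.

try2 → X ¬wait2 holds at every position 0..7, and those are all the positions the trace ever visits, so the invariant G(try2 → X ¬wait2) is never violated.

never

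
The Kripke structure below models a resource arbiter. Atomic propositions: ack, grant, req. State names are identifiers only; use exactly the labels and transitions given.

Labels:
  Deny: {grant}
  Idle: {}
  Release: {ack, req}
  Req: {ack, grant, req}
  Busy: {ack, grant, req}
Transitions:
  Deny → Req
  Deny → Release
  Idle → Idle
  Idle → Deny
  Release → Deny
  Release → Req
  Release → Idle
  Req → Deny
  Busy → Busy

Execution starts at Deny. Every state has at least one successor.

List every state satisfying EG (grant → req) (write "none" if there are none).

States satisfying grant → req: {Idle, Release, Req, Busy}.
States satisfying EG (grant → req): {Idle, Release, Busy}.

{Idle, Release, Busy}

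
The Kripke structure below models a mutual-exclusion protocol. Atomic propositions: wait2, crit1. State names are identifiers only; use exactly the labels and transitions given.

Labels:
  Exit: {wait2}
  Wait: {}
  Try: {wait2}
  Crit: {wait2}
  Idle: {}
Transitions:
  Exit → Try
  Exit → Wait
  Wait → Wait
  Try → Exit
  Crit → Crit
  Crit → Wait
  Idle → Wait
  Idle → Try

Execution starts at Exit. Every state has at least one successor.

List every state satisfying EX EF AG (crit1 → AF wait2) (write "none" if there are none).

{Exit, Wait, Try, Crit, Idle}

States satisfying EF AG (crit1 → AF wait2): {Exit, Wait, Try, Crit, Idle}.
States satisfying EX EF AG (crit1 → AF wait2): {Exit, Wait, Try, Crit, Idle}.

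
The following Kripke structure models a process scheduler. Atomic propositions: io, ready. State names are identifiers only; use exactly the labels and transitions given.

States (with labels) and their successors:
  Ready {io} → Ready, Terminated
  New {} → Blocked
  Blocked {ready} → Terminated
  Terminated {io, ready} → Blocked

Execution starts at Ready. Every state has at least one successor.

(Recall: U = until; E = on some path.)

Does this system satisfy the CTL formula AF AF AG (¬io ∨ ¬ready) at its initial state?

States satisfying AF AG (¬io ∨ ¬ready): ∅.
States satisfying AF AF AG (¬io ∨ ¬ready): ∅.
There is a path from Ready along which AF AG (¬io ∨ ¬ready) never holds.
Ready ∉ Sat(AF AF AG (¬io ∨ ¬ready)).

Does not hold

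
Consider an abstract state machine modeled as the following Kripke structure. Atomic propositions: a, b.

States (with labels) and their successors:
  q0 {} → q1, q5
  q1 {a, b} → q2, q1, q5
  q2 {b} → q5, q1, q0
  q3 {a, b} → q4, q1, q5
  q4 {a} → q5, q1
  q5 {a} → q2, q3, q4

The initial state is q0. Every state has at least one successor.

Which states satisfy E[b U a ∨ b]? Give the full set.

{q1, q2, q3, q4, q5}

States satisfying b: {q1, q2, q3}.
States satisfying a ∨ b: {q1, q2, q3, q4, q5}.
States satisfying E[b U a ∨ b]: {q1, q2, q3, q4, q5}.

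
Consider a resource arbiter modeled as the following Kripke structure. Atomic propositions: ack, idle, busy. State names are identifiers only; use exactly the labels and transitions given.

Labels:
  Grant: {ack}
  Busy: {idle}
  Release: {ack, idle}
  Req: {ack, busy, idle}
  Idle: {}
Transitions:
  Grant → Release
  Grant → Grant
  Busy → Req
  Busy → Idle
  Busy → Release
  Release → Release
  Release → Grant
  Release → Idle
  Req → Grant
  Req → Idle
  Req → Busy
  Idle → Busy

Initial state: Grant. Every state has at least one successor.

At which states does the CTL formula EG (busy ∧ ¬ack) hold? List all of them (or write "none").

States satisfying busy ∧ ¬ack: ∅.
States satisfying EG (busy ∧ ¬ack): ∅.

none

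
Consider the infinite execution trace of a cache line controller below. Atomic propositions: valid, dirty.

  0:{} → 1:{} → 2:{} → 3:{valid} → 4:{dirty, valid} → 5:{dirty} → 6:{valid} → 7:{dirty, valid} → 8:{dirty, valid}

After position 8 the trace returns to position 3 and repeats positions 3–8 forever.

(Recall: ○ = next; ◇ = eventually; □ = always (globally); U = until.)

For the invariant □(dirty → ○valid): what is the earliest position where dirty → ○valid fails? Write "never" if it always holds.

4

Check dirty → ○valid at each position in order: 0 ✓, 1 ✓, 2 ✓, 3 ✓.
At position 4 the labels are {dirty, valid} and the next position 5 has {dirty}, so dirty → ○valid is false there. This is the first violation.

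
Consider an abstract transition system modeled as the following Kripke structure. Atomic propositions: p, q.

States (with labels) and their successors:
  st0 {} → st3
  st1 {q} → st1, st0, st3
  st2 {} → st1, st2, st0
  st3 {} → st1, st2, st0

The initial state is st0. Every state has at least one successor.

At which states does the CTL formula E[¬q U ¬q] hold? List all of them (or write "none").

States satisfying ¬q: {st0, st2, st3}.
States satisfying E[¬q U ¬q]: {st0, st2, st3}.

{st0, st2, st3}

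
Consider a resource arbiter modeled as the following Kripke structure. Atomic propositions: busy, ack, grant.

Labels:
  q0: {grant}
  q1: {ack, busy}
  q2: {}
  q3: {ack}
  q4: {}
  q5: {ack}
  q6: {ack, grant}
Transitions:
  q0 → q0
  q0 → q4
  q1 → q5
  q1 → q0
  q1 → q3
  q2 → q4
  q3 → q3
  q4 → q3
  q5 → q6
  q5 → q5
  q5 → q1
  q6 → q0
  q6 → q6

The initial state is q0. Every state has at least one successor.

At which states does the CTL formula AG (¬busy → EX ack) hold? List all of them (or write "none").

{q3, q4}

States satisfying ¬busy → EX ack: {q1, q3, q4, q5, q6}.
States satisfying AG (¬busy → EX ack): {q3, q4}.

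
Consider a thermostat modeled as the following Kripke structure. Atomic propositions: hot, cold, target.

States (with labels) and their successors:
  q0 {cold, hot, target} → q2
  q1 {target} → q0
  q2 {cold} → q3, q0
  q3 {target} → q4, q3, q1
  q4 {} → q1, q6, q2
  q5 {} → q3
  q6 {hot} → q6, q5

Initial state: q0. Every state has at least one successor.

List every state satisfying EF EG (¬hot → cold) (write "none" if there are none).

{q0, q1, q2, q3, q4, q5, q6}

States satisfying EG (¬hot → cold): {q0, q2, q6}.
States satisfying EF EG (¬hot → cold): {q0, q1, q2, q3, q4, q5, q6}.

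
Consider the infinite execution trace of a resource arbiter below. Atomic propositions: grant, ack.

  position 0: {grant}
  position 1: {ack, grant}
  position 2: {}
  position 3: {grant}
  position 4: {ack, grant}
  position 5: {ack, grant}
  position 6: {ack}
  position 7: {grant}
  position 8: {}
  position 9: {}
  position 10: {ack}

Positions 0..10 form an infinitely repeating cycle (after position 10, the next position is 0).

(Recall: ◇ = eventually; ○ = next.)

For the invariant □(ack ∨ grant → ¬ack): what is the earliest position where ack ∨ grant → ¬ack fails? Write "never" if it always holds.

Check ack ∨ grant → ¬ack at each position in order: 0 ✓.
At position 1 the labels are {ack, grant}, so ack ∨ grant → ¬ack is false there. This is the first violation.

1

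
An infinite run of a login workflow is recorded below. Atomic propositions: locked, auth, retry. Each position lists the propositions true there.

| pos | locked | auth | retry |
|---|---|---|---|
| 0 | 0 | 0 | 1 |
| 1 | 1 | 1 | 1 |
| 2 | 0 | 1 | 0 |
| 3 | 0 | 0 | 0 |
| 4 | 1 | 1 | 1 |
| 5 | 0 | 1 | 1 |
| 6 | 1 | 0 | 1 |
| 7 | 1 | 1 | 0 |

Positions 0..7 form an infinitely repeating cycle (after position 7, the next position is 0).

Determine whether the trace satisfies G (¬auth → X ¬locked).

¬auth → X ¬locked must hold at every position from 0 onward. It fails at position 0, so G (¬auth → X ¬locked) is false.
Positions where ¬auth holds: 0, 3, 6.
Check X ¬locked at each: 0→fails, 3→fails, 6→fails.

Violated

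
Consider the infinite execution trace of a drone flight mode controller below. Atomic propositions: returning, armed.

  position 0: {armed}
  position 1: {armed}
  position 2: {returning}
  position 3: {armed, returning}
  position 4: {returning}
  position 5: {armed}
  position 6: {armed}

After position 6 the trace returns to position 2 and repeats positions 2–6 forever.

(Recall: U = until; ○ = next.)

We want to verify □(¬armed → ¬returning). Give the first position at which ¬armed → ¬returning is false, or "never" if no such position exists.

2

Check ¬armed → ¬returning at each position in order: 0 ✓, 1 ✓.
At position 2 the labels are {returning}, so ¬armed → ¬returning is false there. This is the first violation.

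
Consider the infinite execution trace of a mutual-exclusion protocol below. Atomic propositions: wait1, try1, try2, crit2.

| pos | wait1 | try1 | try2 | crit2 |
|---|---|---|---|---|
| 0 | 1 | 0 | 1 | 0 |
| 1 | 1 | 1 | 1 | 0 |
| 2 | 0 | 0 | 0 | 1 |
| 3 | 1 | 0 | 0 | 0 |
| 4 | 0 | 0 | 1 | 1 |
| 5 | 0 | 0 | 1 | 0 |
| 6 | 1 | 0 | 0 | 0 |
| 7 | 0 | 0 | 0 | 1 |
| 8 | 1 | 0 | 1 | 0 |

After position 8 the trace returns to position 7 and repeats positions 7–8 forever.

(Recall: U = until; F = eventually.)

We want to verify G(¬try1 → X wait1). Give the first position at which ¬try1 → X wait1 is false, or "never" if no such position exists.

Check ¬try1 → X wait1 at each position in order: 0 ✓, 1 ✓, 2 ✓.
At position 3 the labels are {wait1} and the next position 4 has {crit2, try2}, so ¬try1 → X wait1 is false there. This is the first violation.

3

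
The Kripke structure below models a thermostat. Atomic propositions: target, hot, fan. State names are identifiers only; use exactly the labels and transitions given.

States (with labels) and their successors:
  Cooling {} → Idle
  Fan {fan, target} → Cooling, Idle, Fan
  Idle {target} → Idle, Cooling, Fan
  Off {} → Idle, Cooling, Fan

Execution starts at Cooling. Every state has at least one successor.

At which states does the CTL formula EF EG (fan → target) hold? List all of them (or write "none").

States satisfying EG (fan → target): {Cooling, Fan, Idle, Off}.
States satisfying EF EG (fan → target): {Cooling, Fan, Idle, Off}.

{Cooling, Fan, Idle, Off}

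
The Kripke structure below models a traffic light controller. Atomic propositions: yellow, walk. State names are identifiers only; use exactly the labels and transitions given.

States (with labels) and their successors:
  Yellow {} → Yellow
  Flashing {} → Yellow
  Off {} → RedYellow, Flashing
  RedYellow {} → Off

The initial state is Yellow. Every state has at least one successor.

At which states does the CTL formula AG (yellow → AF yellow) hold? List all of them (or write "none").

{Yellow, Flashing, Off, RedYellow}

States satisfying yellow → AF yellow: {Yellow, Flashing, Off, RedYellow}.
States satisfying AG (yellow → AF yellow): {Yellow, Flashing, Off, RedYellow}.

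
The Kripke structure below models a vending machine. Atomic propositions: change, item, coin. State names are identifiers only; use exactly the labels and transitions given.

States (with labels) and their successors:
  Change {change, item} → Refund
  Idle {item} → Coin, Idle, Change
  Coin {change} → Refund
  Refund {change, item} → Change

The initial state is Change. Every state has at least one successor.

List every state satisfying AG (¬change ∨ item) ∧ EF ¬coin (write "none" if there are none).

{Change, Refund}

States satisfying ¬change ∨ item: {Change, Idle, Refund}.
States satisfying AG (¬change ∨ item): {Change, Refund}.
States satisfying ¬coin: {Change, Idle, Coin, Refund}.
States satisfying EF ¬coin: {Change, Idle, Coin, Refund}.
States satisfying AG (¬change ∨ item) ∧ EF ¬coin: {Change, Refund}.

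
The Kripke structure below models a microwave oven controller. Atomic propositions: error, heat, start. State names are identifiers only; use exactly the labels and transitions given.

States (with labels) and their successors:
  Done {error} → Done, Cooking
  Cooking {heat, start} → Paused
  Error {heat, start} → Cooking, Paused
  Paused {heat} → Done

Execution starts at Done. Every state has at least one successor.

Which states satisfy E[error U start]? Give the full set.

{Done, Cooking, Error}

States satisfying error: {Done}.
States satisfying start: {Cooking, Error}.
States satisfying E[error U start]: {Done, Cooking, Error}.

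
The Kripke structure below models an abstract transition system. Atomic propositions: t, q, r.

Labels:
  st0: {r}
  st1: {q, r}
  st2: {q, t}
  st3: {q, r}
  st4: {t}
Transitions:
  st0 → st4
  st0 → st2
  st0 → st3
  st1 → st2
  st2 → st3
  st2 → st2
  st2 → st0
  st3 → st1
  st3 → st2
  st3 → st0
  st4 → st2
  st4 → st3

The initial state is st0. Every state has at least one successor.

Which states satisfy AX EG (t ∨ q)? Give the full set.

States satisfying EG (t ∨ q): {st1, st2, st3, st4}.
States satisfying AX EG (t ∨ q): {st0, st1, st4}.

{st0, st1, st4}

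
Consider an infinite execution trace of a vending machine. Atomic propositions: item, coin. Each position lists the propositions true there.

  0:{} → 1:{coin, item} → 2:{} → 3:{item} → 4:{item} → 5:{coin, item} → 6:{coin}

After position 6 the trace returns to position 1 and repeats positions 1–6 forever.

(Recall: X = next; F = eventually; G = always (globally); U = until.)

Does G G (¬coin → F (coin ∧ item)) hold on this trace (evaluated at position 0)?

Holds

G (¬coin → F (coin ∧ item)) holds at every position 0..6, and those are all positions ever visited, so G G (¬coin → F (coin ∧ item)) holds.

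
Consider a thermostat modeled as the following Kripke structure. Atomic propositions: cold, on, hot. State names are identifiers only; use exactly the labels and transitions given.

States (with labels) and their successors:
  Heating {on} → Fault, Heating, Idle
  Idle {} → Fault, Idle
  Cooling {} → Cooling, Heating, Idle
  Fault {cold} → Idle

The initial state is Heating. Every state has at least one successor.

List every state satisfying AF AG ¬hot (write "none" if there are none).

States satisfying AG ¬hot: {Heating, Idle, Cooling, Fault}.
States satisfying AF AG ¬hot: {Heating, Idle, Cooling, Fault}.

{Heating, Idle, Cooling, Fault}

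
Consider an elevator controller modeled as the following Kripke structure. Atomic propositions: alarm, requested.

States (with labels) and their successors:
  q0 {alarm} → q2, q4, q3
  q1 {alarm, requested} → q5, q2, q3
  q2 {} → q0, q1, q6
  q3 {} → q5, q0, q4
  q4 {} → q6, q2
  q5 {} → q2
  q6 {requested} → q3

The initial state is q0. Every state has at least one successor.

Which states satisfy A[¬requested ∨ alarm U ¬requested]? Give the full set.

{q0, q1, q2, q3, q4, q5}

States satisfying ¬requested ∨ alarm: {q0, q1, q2, q3, q4, q5}.
States satisfying ¬requested: {q0, q2, q3, q4, q5}.
States satisfying A[¬requested ∨ alarm U ¬requested]: {q0, q1, q2, q3, q4, q5}.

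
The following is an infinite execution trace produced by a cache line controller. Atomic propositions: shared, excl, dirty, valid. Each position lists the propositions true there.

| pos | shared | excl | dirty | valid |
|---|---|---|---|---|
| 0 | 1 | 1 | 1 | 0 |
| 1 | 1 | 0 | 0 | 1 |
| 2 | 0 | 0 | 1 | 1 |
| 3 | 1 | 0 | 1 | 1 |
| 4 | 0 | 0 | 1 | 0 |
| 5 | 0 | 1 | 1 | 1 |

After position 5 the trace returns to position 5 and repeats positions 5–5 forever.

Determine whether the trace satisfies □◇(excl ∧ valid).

Holds

◇(excl ∧ valid) holds at every position 0..5, and those are all positions ever visited, so □◇(excl ∧ valid) holds.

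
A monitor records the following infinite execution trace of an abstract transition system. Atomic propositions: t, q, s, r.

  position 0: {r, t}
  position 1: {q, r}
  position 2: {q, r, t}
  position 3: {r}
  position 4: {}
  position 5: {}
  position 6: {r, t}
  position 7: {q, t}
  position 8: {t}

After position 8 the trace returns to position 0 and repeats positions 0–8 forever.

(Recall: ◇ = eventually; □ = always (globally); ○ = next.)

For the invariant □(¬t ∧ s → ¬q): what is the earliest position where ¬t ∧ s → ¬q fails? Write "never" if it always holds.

¬t ∧ s → ¬q holds at every position 0..8, and those are all the positions the trace ever visits, so the invariant □(¬t ∧ s → ¬q) is never violated.

never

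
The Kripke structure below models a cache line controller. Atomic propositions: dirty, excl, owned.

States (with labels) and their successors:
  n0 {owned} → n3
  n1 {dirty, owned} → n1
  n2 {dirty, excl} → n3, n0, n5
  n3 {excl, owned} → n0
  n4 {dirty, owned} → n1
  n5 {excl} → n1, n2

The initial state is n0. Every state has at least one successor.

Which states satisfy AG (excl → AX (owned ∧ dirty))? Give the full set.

States satisfying excl → AX (owned ∧ dirty): {n0, n1, n4}.
States satisfying AG (excl → AX (owned ∧ dirty)): {n1, n4}.

{n1, n4}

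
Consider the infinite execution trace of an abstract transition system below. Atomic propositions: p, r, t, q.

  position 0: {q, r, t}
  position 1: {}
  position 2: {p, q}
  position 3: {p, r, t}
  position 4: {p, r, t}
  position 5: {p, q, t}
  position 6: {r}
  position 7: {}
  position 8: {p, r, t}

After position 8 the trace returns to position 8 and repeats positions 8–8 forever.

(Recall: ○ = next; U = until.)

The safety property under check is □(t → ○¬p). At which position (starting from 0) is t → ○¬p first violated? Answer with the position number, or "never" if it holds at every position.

3

Check t → ○¬p at each position in order: 0 ✓, 1 ✓, 2 ✓.
At position 3 the labels are {p, r, t} and the next position 4 has {p, r, t}, so t → ○¬p is false there. This is the first violation.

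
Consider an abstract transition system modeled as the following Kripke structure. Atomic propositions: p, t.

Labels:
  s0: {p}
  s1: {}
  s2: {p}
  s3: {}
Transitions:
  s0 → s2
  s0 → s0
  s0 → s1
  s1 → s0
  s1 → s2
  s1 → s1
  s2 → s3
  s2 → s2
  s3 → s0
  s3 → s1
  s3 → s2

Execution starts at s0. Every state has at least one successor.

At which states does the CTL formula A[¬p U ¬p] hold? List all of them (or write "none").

States satisfying ¬p: {s1, s3}.
States satisfying A[¬p U ¬p]: {s1, s3}.

{s1, s3}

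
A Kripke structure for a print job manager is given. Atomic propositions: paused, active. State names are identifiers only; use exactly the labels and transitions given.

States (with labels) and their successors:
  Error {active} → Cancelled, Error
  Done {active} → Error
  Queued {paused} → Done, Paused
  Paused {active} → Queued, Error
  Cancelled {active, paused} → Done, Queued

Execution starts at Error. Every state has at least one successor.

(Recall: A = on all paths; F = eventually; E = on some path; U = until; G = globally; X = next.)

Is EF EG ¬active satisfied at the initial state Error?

Does not hold

States satisfying EG ¬active: ∅.
States satisfying EF EG ¬active: ∅.
No suitable path/successor from Error witnesses the formula.
Error ∉ Sat(EF EG ¬active).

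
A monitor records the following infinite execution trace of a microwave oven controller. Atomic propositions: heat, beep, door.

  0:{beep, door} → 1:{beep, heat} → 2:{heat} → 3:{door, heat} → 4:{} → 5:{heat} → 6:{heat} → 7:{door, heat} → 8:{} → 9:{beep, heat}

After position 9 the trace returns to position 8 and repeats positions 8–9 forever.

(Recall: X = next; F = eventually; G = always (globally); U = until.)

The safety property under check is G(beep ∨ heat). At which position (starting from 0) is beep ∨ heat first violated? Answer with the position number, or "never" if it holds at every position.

Check beep ∨ heat at each position in order: 0 ✓, 1 ✓, 2 ✓, 3 ✓.
At position 4 the labels are {}, so beep ∨ heat is false there. This is the first violation.

4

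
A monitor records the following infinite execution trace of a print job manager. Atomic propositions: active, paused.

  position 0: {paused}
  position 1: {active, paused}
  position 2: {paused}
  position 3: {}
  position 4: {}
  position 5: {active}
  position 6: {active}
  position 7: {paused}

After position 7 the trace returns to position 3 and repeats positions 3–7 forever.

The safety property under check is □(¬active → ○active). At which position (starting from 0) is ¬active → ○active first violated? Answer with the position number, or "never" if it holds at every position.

Check ¬active → ○active at each position in order: 0 ✓, 1 ✓.
At position 2 the labels are {paused} and the next position 3 has {}, so ¬active → ○active is false there. This is the first violation.

2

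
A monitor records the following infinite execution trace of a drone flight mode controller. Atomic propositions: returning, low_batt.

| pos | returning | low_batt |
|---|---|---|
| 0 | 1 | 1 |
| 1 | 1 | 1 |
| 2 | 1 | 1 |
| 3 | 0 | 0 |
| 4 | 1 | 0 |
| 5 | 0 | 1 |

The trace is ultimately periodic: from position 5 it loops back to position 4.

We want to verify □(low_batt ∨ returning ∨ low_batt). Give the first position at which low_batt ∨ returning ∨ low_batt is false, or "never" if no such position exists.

Check low_batt ∨ returning ∨ low_batt at each position in order: 0 ✓, 1 ✓, 2 ✓.
At position 3 the labels are {}, so low_batt ∨ returning ∨ low_batt is false there. This is the first violation.

3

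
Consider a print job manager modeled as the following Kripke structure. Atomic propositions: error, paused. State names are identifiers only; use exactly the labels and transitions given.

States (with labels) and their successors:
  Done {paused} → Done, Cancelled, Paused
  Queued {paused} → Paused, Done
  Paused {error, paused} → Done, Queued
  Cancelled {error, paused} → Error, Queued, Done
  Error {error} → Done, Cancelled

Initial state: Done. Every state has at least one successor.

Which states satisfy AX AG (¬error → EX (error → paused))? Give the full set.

{Done, Queued, Paused, Cancelled, Error}

States satisfying AG (¬error → EX (error → paused)): {Done, Queued, Paused, Cancelled, Error}.
States satisfying AX AG (¬error → EX (error → paused)): {Done, Queued, Paused, Cancelled, Error}.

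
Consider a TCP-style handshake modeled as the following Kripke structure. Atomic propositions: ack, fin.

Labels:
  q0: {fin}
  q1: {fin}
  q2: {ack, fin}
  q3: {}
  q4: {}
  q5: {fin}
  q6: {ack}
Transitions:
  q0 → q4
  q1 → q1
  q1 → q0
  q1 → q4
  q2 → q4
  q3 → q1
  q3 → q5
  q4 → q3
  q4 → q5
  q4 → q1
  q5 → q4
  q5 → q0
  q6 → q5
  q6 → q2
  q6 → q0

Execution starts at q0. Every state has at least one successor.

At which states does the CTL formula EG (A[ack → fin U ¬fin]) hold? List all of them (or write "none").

{q0, q2, q3, q4, q5, q6}

States satisfying A[ack → fin U ¬fin]: {q0, q2, q3, q4, q5, q6}.
States satisfying EG (A[ack → fin U ¬fin]): {q0, q2, q3, q4, q5, q6}.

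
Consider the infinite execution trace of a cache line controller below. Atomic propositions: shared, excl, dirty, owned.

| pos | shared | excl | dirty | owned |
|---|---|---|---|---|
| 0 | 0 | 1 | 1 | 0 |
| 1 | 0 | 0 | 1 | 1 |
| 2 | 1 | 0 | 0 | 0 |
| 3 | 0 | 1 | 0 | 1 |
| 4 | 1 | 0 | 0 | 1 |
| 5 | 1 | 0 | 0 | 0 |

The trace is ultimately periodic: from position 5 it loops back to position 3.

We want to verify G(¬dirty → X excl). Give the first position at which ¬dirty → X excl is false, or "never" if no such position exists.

3

Check ¬dirty → X excl at each position in order: 0 ✓, 1 ✓, 2 ✓.
At position 3 the labels are {excl, owned} and the next position 4 has {owned, shared}, so ¬dirty → X excl is false there. This is the first violation.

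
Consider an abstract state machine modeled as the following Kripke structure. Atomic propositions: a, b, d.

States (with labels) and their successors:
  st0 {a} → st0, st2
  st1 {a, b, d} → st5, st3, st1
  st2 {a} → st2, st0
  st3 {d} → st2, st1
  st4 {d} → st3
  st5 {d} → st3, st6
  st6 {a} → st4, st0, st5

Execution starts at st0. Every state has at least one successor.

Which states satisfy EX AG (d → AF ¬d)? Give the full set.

States satisfying AG (d → AF ¬d): {st0, st2}.
States satisfying EX AG (d → AF ¬d): {st0, st2, st3, st6}.

{st0, st2, st3, st6}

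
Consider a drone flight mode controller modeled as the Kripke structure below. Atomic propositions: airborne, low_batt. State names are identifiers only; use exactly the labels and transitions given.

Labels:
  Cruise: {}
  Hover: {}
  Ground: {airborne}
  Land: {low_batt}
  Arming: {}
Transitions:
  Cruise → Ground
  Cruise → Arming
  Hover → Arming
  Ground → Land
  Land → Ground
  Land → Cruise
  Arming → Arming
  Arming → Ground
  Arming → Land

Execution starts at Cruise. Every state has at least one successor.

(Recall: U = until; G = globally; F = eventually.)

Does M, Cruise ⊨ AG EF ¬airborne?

Satisfied

States satisfying EF ¬airborne: {Cruise, Hover, Ground, Land, Arming}.
States satisfying AG EF ¬airborne: {Cruise, Hover, Ground, Land, Arming}.
Every state reachable from Cruise satisfies EF ¬airborne.
Cruise ∈ Sat(AG EF ¬airborne).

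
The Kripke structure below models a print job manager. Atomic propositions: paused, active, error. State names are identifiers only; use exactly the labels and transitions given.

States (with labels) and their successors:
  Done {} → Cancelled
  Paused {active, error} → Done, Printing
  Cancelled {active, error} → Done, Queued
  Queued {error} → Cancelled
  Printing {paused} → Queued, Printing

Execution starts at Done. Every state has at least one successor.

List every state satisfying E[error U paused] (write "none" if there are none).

{Paused, Printing}

States satisfying error: {Paused, Cancelled, Queued}.
States satisfying paused: {Printing}.
States satisfying E[error U paused]: {Paused, Printing}.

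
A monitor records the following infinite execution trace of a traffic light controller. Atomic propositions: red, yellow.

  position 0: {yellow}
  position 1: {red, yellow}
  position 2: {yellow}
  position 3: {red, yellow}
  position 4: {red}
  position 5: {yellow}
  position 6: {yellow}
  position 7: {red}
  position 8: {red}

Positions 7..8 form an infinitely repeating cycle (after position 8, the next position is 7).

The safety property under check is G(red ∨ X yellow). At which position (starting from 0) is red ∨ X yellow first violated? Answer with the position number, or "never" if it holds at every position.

6

Check red ∨ X yellow at each position in order: 0 ✓, 1 ✓, 2 ✓, 3 ✓, 4 ✓, 5 ✓.
At position 6 the labels are {yellow} and the next position 7 has {red}, so red ∨ X yellow is false there. This is the first violation.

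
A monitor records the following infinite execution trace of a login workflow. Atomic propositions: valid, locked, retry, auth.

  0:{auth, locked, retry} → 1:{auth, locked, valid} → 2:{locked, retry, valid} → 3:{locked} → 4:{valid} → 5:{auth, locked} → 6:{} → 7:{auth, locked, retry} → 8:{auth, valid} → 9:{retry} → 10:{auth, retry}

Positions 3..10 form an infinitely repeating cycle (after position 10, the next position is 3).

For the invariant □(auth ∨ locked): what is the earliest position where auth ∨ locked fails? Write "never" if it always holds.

4

Check auth ∨ locked at each position in order: 0 ✓, 1 ✓, 2 ✓, 3 ✓.
At position 4 the labels are {valid}, so auth ∨ locked is false there. This is the first violation.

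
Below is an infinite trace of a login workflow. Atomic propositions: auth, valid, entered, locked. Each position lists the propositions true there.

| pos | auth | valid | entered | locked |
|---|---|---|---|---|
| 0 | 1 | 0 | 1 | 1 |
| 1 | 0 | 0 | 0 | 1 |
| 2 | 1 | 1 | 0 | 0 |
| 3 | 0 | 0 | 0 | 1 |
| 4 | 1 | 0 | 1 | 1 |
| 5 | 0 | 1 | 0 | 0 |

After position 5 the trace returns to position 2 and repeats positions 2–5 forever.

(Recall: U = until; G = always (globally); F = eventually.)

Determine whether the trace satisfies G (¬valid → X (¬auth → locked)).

¬valid → X (¬auth → locked) must hold at every position from 0 onward. It fails at position 4, so G (¬valid → X (¬auth → locked)) is false.
Positions where ¬valid holds: 0, 1, 3, 4.
Check X (¬auth → locked) at each: 0→ok, 1→ok, 3→ok, 4→fails.

Does not hold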